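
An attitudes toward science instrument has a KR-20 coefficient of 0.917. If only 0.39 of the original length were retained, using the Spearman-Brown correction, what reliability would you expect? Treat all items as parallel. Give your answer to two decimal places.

0.81

Spearman-Brown: r_new = n·r / (1 + (n − 1)·r)
r_new = (0.39 × 0.917) / (1 + (0.39 − 1) × 0.917)
     = 0.3576 / 0.4406 = 0.8116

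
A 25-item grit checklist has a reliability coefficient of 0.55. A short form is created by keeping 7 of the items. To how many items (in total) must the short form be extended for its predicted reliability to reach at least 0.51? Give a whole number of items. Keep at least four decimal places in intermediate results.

Short-form reliability: n = 7/25 = 0.2800; r_7 = n·r/(1+(n−1)r) ≈ 0.2550
Length factor from the short form to reach 0.51: n' = 0.51(1 − 0.2550) / [0.2550(1 − 0.51)] ≈ 3.0408
Total items = 3.0408 × 7 = 21.29, rounded up to 22.

22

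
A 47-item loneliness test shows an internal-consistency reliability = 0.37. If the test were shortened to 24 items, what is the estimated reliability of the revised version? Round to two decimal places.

The new length is 24/47 = 0.5106 times the old.
Spearman-Brown: r_new = n·r / (1 + (n − 1)·r)
r_new = 0.5106·0.37 / [1 + (0.5106 − 1)·0.37]
r_new = 0.1889 / 0.8189 ≈ 0.2307

0.23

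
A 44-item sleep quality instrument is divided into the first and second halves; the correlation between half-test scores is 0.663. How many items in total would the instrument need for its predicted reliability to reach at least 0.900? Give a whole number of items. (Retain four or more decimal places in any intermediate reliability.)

r_full = 2(0.663)/(1 + 0.663) = 0.7974
Solve Spearman-Brown for n: n = 0.900(1 − 0.7974) / [0.7974(1 − 0.900)] = 2.2867
Items = 2.2867 × 44 ≈ 100.61 → 101

101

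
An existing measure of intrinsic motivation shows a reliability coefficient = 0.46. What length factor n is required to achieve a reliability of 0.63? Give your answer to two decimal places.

Rearranging the Spearman-Brown formula for n,
n = r*(1 − r) / [ r (1 − r*) ]
n = 0.63 × (1 − 0.46) / [ 0.46 × (1 − 0.63) ]
n = 0.3402 / 0.1702 ≈ 1.9988

2.00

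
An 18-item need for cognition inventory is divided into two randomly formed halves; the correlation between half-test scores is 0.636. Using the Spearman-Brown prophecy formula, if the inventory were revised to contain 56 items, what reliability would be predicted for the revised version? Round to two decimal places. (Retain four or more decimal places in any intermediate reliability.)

0.92

Full-test reliability from the split-half r: r_full = 2(0.636)/(1 + 0.636) = 0.7775
Then adjust to 56 items: n = 56/18 = 3.1111
r_new = n·r_full / (1 + (n − 1)·r_full) = 2.4189 / 2.6414 ≈ 0.9158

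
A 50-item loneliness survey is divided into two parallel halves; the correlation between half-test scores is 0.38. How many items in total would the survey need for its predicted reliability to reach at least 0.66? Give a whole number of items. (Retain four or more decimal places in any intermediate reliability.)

Corrected full-test reliability: r_full = 2 × 0.38 / (1 + 0.38) ≈ 0.5507
n = r_tgt(1 − r_full) / [r_full(1 − r_tgt)] = 0.66 × 0.4493 / (0.5507 × 0.34) ≈ 1.5837
Required items = 1.5837 × 50 = 79.19, so 80 items.

80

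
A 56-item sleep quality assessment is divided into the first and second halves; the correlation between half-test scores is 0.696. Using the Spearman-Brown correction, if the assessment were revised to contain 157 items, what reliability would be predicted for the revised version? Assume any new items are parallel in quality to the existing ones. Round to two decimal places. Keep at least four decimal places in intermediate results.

0.93

First correct the split-half correlation to full-test reliability: r_full = 2 × 0.696 / (1 + 0.696) ≈ 0.8208
Then adjust to 157 items: n = 157/56 = 2.8036
r_new = n·r_full / (1 + (n − 1)·r_full) = 2.3012 / 2.4804 ≈ 0.9278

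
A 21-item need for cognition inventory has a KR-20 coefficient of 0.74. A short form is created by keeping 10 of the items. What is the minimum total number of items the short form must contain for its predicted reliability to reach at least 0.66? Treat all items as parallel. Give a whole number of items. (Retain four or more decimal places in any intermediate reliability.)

First, r for the 10-item form: n = 10/21 = 0.4762, so r_10 = 0.4762·0.74/(1 + (0.4762 − 1)·0.74) = 0.5754
Then solve for n' with r_old = 0.5754, r_target = 0.66: n' = 0.66(1 − 0.5754)/[0.5754(1 − 0.66)] = 1.4324
Items = 1.4324 × 10 ≈ 14.32 → 15

15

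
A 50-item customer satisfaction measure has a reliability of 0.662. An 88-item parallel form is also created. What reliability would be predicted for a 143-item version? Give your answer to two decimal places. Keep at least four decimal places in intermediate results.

0.85

The 88-item form is not needed; work directly from the 50-item form with n = 143/50 = 2.8600.
r_{143} = n·r / (1 + (n − 1)·r) = 1.8933 / 2.2313 ≈ 0.8485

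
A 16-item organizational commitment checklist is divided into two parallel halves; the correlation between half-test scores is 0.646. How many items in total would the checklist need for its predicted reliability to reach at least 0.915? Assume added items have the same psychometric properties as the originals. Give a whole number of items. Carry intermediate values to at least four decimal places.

r_full = 2(0.646)/(1 + 0.646) = 0.7849
n = r_tgt(1 − r_full) / [r_full(1 − r_tgt)] = 0.915 × 0.2151 / (0.7849 × 0.085) ≈ 2.9500
Items = 2.9500 × 16 ≈ 47.20 → 48

48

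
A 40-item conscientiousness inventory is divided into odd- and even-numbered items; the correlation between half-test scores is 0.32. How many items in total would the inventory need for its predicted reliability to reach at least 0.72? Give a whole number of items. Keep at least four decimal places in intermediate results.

Corrected full-test reliability: r_full = 2 × 0.32 / (1 + 0.32) ≈ 0.4848
n = r_tgt(1 − r_full) / [r_full(1 − r_tgt)] = 0.72 × 0.5152 / (0.4848 × 0.28) ≈ 2.7327
Required items = 2.7327 × 40 = 109.31, so 110 items.

110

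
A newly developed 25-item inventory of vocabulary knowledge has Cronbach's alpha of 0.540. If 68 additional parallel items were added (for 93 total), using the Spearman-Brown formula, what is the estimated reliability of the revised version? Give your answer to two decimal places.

0.81

The new length is 93/25 = 3.72 times the old.
By Spearman-Brown, r_new = n r / (1 + (n − 1) r).
r_new = 3.72·0.540 / [1 + (3.72 − 1)·0.540]
r_new = 2.0088 / 2.4688 ≈ 0.8137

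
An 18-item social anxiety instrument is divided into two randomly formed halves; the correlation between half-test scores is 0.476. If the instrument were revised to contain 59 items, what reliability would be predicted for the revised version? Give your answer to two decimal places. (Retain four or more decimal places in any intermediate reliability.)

Spearman-Brown correction (n = 2): r_full = 2·0.476/(1 + 0.476) = 0.6450
Then adjust to 59 items: n = 59/18 = 3.2778
r_new = n·r_full / (1 + (n − 1)·r_full) = 2.1142 / 2.4692 ≈ 0.8562

0.86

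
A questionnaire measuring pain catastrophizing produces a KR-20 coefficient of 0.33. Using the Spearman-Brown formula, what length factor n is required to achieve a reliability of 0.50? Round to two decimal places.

n = [0.50 × 0.67] / [0.33 × 0.50]
  = 0.3350 / 0.1650 = 2.0303

2.03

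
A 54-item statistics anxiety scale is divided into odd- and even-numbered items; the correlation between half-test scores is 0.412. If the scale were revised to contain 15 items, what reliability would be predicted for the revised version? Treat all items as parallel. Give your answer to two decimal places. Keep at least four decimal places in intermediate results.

Full-test reliability from the split-half r: r_full = 2(0.412)/(1 + 0.412) = 0.5836
Length factor from 54 to 15 items: n = 15/54 = 0.2778
r_new = n·r_full / (1 + (n − 1)·r_full) = 0.1621 / 0.5785 ≈ 0.2802

0.28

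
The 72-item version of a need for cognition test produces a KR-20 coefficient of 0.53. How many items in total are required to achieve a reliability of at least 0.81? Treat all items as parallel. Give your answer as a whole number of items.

273

n = 0.81 × (1 − 0.53) / [ 0.53 × (1 − 0.81) ]
n = 0.3807 / 0.1007 ≈ 3.7805
3.7805 × 72 = 272.20 → 273 items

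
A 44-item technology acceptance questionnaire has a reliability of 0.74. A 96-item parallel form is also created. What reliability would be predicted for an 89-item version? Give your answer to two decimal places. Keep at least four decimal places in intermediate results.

0.85

Only the ratio of lengths matters: n = 89/44 = 2.0227
r_{89} = n·r / (1 + (n − 1)·r) = 1.4968 / 1.7568 ≈ 0.8520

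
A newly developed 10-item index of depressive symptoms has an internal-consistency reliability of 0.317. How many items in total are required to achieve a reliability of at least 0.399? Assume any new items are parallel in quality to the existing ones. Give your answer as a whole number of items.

Rearranging the Spearman-Brown formula for n,
n = r_target (1 − r_old) / [ r_old (1 − r_target) ]
n = 0.399 × (1 − 0.317) / [ 0.317 × (1 − 0.399) ]
n = 0.272517 / 0.190517 ≈ 1.4304
1.4304 × 10 = 14.30 → 15 items

15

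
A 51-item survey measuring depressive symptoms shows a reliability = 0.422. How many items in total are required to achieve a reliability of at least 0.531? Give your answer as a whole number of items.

Invert Spearman-Brown to solve for n:
n = r*(1 − r) / [ r (1 − r*) ]
n = 0.531(1 − 0.422) / [0.422(1 − 0.531)]
  = 0.306918 / 0.197918 = 1.5507
1.5507 × 51 = 79.09 → 80 items

80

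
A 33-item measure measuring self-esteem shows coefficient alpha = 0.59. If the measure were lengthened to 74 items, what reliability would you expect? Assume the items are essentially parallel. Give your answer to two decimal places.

The new length is 74/33 = 2.2424 times the old.
Apply the Spearman-Brown prophecy formula, r' = nr / [1 + (n − 1)r]:
r_new = 2.2424·0.59 / [1 + (2.2424 − 1)·0.59]
r_new = 1.3230 / 1.7330 ≈ 0.7634

0.76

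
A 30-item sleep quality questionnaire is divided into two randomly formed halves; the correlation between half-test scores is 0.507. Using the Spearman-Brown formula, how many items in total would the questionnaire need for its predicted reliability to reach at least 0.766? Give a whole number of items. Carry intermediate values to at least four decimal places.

r_full = 2(0.507)/(1 + 0.507) = 0.6729
Solve Spearman-Brown for n: n = 0.766(1 − 0.6729) / [0.6729(1 − 0.766)] = 1.5913
Required items = 1.5913 × 30 = 47.74, so 48 items.

48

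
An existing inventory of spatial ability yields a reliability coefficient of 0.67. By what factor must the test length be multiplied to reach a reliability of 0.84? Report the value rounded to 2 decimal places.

2.59

Rearranging the Spearman-Brown formula for n,
n = r*(1 − r) / [ r (1 − r*) ]
n = 0.84(1 − 0.67) / [0.67(1 − 0.84)]
n = 0.2772 / 0.1072 ≈ 2.5858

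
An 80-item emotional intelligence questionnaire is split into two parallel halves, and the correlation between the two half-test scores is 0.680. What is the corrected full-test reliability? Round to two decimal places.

0.81

The full test is twice the length of either half (n = 2).
r_full = 2r_hh / (1 + r_hh) = 2 × 0.680 / (1 + 0.680)
       = 1.3600 / 1.6800 = 0.8095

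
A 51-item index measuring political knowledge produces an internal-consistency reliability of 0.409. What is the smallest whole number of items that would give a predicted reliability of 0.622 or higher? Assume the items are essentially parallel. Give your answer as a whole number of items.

122

Rearranging the Spearman-Brown formula for n,
n = r_target (1 − r_old) / [ r_old (1 − r_target) ]
n = [0.622 × 0.591] / [0.409 × 0.378]
  = 0.367602 / 0.154602 = 2.3777
Items needed = n × 51 = 2.3777 × 51 ≈ 121.26 → round up to 122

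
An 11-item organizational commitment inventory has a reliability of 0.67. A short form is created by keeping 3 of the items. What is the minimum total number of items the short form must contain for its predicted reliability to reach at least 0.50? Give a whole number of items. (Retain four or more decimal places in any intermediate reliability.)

First, r for the 3-item form: n = 3/11 = 0.2727, so r_3 = 0.2727·0.67/(1 + (0.2727 − 1)·0.67) = 0.3564
Then solve for n' with r_old = 0.3564, r_target = 0.50: n' = 0.50(1 − 0.3564)/[0.3564(1 − 0.50)] = 1.8058
Items = 1.8058 × 3 ≈ 5.42 → 6

6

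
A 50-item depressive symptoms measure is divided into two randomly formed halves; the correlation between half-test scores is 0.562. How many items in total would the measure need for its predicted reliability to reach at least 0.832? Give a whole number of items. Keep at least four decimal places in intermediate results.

r_full = 2(0.562)/(1 + 0.562) = 0.7196
Solve Spearman-Brown for n: n = 0.832(1 − 0.7196) / [0.7196(1 − 0.832)] = 1.9297
Items = 1.9297 × 50 ≈ 96.48 → 97

97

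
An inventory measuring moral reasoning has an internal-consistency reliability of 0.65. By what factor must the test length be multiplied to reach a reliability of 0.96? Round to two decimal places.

12.92

n = 0.96 × (1 − 0.65) / [ 0.65 × (1 − 0.96) ]
n = 0.3360 / 0.0260 ≈ 12.9231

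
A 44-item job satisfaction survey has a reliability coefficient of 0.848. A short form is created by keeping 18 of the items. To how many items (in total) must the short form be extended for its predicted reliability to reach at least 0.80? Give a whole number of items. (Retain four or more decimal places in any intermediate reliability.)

32

First, r for the 18-item form: n = 18/44 = 0.4091, so r_18 = 0.4091·0.848/(1 + (0.4091 − 1)·0.848) = 0.6953
Then solve for n' with r_old = 0.6953, r_target = 0.80: n' = 0.80(1 − 0.6953)/[0.6953(1 − 0.80)] = 1.7529
Total items = 1.7529 × 18 = 31.55, rounded up to 32.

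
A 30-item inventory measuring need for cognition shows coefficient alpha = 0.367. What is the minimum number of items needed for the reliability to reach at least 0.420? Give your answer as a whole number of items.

38

Spearman-Brown solved for the length factor n:
n = r_target (1 − r_old) / [ r_old (1 − r_target) ]
n = [0.420 × 0.633] / [0.367 × 0.580]
  = 0.265860 / 0.212860 = 1.2490
Items needed = n × 30 = 1.2490 × 30 ≈ 37.47 → round up to 38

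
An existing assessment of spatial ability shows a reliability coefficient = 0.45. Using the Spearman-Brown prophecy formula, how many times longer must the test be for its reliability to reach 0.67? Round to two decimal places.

Invert Spearman-Brown to solve for n:
n = r_target (1 − r_old) / [ r_old (1 − r_target) ]
n = [0.67 × 0.55] / [0.45 × 0.33]
n = 0.3685 / 0.1485 ≈ 2.4815

2.48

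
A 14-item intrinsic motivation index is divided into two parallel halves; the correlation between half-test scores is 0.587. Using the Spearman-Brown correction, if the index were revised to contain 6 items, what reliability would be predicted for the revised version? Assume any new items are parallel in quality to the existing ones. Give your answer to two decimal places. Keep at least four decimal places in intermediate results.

0.55

Spearman-Brown correction (n = 2): r_full = 2·0.587/(1 + 0.587) = 0.7398
Length factor from 14 to 6 items: n = 6/14 = 0.4286
r_new = n·r_full / (1 + (n − 1)·r_full) = 0.3171 / 0.5773 ≈ 0.5493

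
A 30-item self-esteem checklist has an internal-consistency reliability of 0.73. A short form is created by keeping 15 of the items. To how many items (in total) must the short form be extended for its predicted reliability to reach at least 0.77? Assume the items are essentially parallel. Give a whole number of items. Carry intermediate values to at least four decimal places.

First, r for the 15-item form: n = 15/30 = 0.5000, so r_15 = 0.5000·0.73/(1 + (0.5000 − 1)·0.73) = 0.5748
Length factor from the short form to reach 0.77: n' = 0.77(1 − 0.5748) / [0.5748(1 − 0.77)] ≈ 2.4765
Total items = 2.4765 × 15 = 37.15, rounded up to 38.

38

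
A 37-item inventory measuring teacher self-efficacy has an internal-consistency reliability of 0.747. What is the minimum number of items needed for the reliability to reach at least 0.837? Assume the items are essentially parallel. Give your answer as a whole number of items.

Rearranging the Spearman-Brown formula for n,
n = r*(1 − r) / [ r (1 − r*) ]
n = 0.837(1 − 0.747) / [0.747(1 − 0.837)]
  = 0.211761 / 0.121761 = 1.7392
1.7392 × 37 = 64.35 → 65 items

65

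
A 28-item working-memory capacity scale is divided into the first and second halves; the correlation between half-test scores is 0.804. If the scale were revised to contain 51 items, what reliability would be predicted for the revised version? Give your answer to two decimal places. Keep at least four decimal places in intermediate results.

0.94

First correct the split-half correlation to full-test reliability: r_full = 2 × 0.804 / (1 + 0.804) ≈ 0.8914
Then adjust to 51 items: n = 51/28 = 1.8214
r_new = n·r_full / (1 + (n − 1)·r_full) = 1.6236 / 1.7322 ≈ 0.9373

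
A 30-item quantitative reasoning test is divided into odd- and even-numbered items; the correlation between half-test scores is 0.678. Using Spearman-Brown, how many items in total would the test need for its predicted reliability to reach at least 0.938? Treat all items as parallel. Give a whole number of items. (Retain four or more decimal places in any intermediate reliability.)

Corrected full-test reliability: r_full = 2 × 0.678 / (1 + 0.678) ≈ 0.8081
Solve Spearman-Brown for n: n = 0.938(1 − 0.8081) / [0.8081(1 − 0.938)] = 3.5927
Items = 3.5927 × 30 ≈ 107.78 → 108

108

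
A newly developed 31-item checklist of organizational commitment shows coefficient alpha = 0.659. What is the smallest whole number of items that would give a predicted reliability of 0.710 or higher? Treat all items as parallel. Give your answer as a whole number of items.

n = 0.710(1 − 0.659) / [0.659(1 − 0.710)]
  = 0.242110 / 0.191110 = 1.2669
Items needed = n × 31 = 1.2669 × 31 ≈ 39.27 → round up to 40

40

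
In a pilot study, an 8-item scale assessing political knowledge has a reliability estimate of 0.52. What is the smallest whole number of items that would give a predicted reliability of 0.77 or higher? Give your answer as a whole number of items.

25

Invert Spearman-Brown to solve for n:
n = r_target (1 − r_old) / [ r_old (1 − r_target) ]
n = 0.77 × (1 − 0.52) / [ 0.52 × (1 − 0.77) ]
n = 0.3696 / 0.1196 ≈ 3.0903
So the test needs 3.0903 × 8 ≈ 24.72 items; rounding up, 25.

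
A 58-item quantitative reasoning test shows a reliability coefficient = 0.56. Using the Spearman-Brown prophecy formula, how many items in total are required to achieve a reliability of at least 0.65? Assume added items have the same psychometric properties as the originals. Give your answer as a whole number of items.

85

n = 0.65 × (1 − 0.56) / [ 0.56 × (1 − 0.65) ]
n = 0.2860 / 0.1960 ≈ 1.4592
So the test needs 1.4592 × 58 ≈ 84.63 items; rounding up, 85.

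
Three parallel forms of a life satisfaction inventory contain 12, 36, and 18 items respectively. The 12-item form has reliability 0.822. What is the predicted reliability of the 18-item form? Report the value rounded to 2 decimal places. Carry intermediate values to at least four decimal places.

0.87

Only the ratio of lengths matters: n = 18/12 = 1.5000
r_{18} = n·r / (1 + (n − 1)·r) = 1.2330 / 1.4110 ≈ 0.8738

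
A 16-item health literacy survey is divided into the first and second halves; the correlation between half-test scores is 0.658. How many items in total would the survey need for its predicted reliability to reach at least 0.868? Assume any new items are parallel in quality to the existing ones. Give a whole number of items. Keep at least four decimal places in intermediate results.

28

Corrected full-test reliability: r_full = 2 × 0.658 / (1 + 0.658) ≈ 0.7937
Solve Spearman-Brown for n: n = 0.868(1 − 0.7937) / [0.7937(1 − 0.868)] = 1.7092
Items = 1.7092 × 16 ≈ 27.35 → 28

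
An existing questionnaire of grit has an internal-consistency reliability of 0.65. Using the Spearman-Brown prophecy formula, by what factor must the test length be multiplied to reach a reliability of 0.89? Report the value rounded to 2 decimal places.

4.36

n = 0.89 × (1 − 0.65) / [ 0.65 × (1 − 0.89) ]
n = 0.3115 / 0.0715 ≈ 4.3566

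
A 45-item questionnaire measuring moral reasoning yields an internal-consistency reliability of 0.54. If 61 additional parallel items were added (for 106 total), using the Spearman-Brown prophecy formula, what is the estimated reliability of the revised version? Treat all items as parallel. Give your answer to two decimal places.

0.73

The new length is 106/45 = 2.3556 times the old.
r_new = (2.3556 × 0.54) / (1 + (2.3556 − 1) × 0.54)
r_new = 1.2720 / 1.7320 ≈ 0.7344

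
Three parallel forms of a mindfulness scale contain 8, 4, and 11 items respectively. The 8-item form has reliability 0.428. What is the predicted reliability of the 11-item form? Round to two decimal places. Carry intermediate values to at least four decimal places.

The 4-item form is not needed; work directly from the 8-item form with n = 11/8 = 1.3750.
r_{11} = n·r / (1 + (n − 1)·r) = 0.5885 / 1.1605 ≈ 0.5071

0.51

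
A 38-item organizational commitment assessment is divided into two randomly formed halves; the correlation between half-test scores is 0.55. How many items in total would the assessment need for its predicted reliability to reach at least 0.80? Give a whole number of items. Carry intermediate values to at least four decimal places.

63

Corrected full-test reliability: r_full = 2 × 0.55 / (1 + 0.55) ≈ 0.7097
Solve Spearman-Brown for n: n = 0.80(1 − 0.7097) / [0.7097(1 − 0.80)] = 1.6362
Required items = 1.6362 × 38 = 62.18, so 63 items.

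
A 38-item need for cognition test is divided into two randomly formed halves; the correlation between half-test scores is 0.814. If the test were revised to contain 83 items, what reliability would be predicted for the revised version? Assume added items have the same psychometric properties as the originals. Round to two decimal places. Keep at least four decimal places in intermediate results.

0.95

Full-test reliability from the split-half r: r_full = 2(0.814)/(1 + 0.814) = 0.8975
Then adjust to 83 items: n = 83/38 = 2.1842
r_new = n·r_full / (1 + (n − 1)·r_full) = 1.9603 / 2.0628 ≈ 0.9503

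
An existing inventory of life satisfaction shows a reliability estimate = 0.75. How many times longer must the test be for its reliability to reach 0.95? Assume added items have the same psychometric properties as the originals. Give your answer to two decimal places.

n = 0.95 × (1 − 0.75) / [ 0.75 × (1 − 0.95) ]
  = 0.2375 / 0.0375 = 6.3333

6.33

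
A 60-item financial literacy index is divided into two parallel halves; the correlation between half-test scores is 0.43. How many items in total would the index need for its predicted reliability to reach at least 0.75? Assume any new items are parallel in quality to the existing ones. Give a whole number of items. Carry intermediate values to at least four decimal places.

120

Corrected full-test reliability: r_full = 2 × 0.43 / (1 + 0.43) ≈ 0.6014
Solve Spearman-Brown for n: n = 0.75(1 − 0.6014) / [0.6014(1 − 0.75)] = 1.9884
Required items = 1.9884 × 60 = 119.30, so 120 items.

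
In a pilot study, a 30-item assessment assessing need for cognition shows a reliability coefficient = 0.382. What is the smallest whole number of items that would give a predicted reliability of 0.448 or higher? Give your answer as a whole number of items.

40

Invert Spearman-Brown to solve for n:
n = r*(1 − r) / [ r (1 − r*) ]
n = [0.448 × 0.618] / [0.382 × 0.552]
  = 0.276864 / 0.210864 = 1.3130
Items needed = n × 30 = 1.3130 × 30 ≈ 39.39 → round up to 40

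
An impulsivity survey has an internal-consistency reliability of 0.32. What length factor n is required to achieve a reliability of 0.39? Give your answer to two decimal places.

1.36

Spearman-Brown solved for the length factor n:
n = r_target (1 − r_old) / [ r_old (1 − r_target) ]
n = [0.39 × 0.68] / [0.32 × 0.61]
n = 0.2652 / 0.1952 ≈ 1.3586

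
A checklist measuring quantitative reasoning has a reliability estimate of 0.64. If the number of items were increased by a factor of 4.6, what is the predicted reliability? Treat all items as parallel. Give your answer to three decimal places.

r_new = (4.6 × 0.64) / (1 + (4.6 − 1) × 0.64)
r_new = 2.9440 / 3.3040 ≈ 0.8910

0.891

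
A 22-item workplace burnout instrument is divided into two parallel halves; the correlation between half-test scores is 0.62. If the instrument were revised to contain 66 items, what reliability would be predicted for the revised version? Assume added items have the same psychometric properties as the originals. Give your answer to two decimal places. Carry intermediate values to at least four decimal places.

0.91

First correct the split-half correlation to full-test reliability: r_full = 2 × 0.62 / (1 + 0.62) ≈ 0.7654
Then adjust to 66 items: n = 66/22 = 3.0000
r_new = n·r_full / (1 + (n − 1)·r_full) = 2.2962 / 2.5308 ≈ 0.9073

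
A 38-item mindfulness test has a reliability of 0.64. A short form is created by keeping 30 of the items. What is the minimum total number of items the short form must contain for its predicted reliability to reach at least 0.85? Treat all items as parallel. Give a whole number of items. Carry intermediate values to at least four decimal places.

Short-form reliability: n = 30/38 = 0.7895; r_30 = n·r/(1+(n−1)r) ≈ 0.5839
Then solve for n' with r_old = 0.5839, r_target = 0.85: n' = 0.85(1 − 0.5839)/[0.5839(1 − 0.85)] = 4.0382
Total items = 4.0382 × 30 = 121.15, rounded up to 122.

122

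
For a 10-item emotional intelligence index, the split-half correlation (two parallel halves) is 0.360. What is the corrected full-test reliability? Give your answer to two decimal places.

Apply the Spearman-Brown correction with n = 2:
r_full = 2r_hh / (1 + r_hh) = 2 × 0.360 / (1 + 0.360)
       = 0.7200 / 1.3600 = 0.5294

0.53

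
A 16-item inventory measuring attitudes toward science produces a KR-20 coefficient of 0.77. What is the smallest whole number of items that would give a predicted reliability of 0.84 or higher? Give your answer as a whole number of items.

Invert Spearman-Brown to solve for n:
n = r*(1 − r) / [ r (1 − r*) ]
n = 0.84(1 − 0.77) / [0.77(1 − 0.84)]
  = 0.1932 / 0.1232 = 1.5682
Items needed = n × 16 = 1.5682 × 16 ≈ 25.09 → round up to 26

26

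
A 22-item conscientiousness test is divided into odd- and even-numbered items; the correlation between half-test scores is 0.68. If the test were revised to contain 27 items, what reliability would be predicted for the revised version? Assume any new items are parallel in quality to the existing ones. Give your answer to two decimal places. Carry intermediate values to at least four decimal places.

First correct the split-half correlation to full-test reliability: r_full = 2 × 0.68 / (1 + 0.68) ≈ 0.8095
Then adjust to 27 items: n = 27/22 = 1.2273
r_new = n·r_full / (1 + (n − 1)·r_full) = 0.9935 / 1.1840 ≈ 0.8391

0.84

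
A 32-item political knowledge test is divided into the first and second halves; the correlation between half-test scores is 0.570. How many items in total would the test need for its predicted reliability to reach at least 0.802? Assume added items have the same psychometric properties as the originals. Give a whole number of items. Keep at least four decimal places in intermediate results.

49

r_full = 2(0.570)/(1 + 0.570) = 0.7261
Solve Spearman-Brown for n: n = 0.802(1 − 0.7261) / [0.7261(1 − 0.802)] = 1.5279
Items = 1.5279 × 32 ≈ 48.89 → 49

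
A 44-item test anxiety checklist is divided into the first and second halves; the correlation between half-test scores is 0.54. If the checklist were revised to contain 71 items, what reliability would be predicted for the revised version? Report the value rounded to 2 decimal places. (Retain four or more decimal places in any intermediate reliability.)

Full-test reliability from the split-half r: r_full = 2(0.54)/(1 + 0.54) = 0.7013
Length factor from 44 to 71 items: n = 71/44 = 1.6136
r_new = n·r_full / (1 + (n − 1)·r_full) = 1.1316 / 1.4303 ≈ 0.7912

0.79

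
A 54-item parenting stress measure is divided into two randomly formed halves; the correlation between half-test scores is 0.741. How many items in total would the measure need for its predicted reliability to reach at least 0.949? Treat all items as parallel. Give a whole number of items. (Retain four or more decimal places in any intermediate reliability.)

Corrected full-test reliability: r_full = 2 × 0.741 / (1 + 0.741) ≈ 0.8512
Solve Spearman-Brown for n: n = 0.949(1 − 0.8512) / [0.8512(1 − 0.949)] = 3.2529
Items = 3.2529 × 54 ≈ 175.66 → 176

176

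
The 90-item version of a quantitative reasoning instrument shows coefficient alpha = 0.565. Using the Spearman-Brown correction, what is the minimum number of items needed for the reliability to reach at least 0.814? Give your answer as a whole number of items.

304

Spearman-Brown solved for the length factor n:
n = r_target (1 − r_old) / [ r_old (1 − r_target) ]
n = [0.814 × 0.435] / [0.565 × 0.186]
  = 0.354090 / 0.105090 = 3.3694
So the test needs 3.3694 × 90 ≈ 303.25 items; rounding up, 304.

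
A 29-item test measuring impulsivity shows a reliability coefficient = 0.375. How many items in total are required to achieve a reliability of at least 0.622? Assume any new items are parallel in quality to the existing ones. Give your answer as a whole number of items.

80

n = [0.622 × 0.625] / [0.375 × 0.378]
  = 0.388750 / 0.141750 = 2.7425
2.7425 × 29 = 79.53 → 80 items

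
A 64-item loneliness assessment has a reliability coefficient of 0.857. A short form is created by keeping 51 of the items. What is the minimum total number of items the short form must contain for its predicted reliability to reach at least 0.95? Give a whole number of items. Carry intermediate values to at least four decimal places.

203

First, r for the 51-item form: n = 51/64 = 0.7969, so r_51 = 0.7969·0.857/(1 + (0.7969 − 1)·0.857) = 0.8269
Then solve for n' with r_old = 0.8269, r_target = 0.95: n' = 0.95(1 − 0.8269)/[0.8269(1 − 0.95)] = 3.9774
Total items = 3.9774 × 51 = 202.85, rounded up to 203.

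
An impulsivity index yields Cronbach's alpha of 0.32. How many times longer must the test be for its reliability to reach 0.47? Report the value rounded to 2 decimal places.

Rearranging the Spearman-Brown formula for n,
n = r_target (1 − r_old) / [ r_old (1 − r_target) ]
n = 0.47(1 − 0.32) / [0.32(1 − 0.47)]
  = 0.3196 / 0.1696 = 1.8844

1.88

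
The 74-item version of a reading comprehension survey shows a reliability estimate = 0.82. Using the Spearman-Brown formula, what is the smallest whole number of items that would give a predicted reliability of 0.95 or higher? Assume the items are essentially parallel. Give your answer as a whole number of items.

Rearranging the Spearman-Brown formula for n,
n = r_target (1 − r_old) / [ r_old (1 − r_target) ]
n = 0.95(1 − 0.82) / [0.82(1 − 0.95)]
n = 0.1710 / 0.0410 ≈ 4.1707
4.1707 × 74 = 308.63 → 309 items

309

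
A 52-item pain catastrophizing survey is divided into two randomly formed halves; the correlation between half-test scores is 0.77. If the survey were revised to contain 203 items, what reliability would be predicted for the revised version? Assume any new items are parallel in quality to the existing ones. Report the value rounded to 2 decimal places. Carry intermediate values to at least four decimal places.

Spearman-Brown correction (n = 2): r_full = 2·0.77/(1 + 0.77) = 0.8701
Then adjust to 203 items: n = 203/52 = 3.9038
r_new = n·r_full / (1 + (n − 1)·r_full) = 3.3967 / 3.5266 ≈ 0.9632

0.96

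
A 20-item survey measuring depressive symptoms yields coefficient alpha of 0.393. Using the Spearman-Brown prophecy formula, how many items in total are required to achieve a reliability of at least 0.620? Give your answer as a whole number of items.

51

n = 0.620 × (1 − 0.393) / [ 0.393 × (1 − 0.620) ]
  = 0.376340 / 0.149340 = 2.5200
2.5200 × 20 = 50.40 → 51 items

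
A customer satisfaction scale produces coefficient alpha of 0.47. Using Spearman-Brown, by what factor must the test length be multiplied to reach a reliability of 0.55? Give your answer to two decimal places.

1.38

Invert Spearman-Brown to solve for n:
n = r_target (1 − r_old) / [ r_old (1 − r_target) ]
n = 0.55(1 − 0.47) / [0.47(1 − 0.55)]
  = 0.2915 / 0.2115 = 1.3783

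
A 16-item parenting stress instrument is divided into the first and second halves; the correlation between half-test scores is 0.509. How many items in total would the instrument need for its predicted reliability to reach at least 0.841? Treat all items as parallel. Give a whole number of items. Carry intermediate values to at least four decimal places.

41

r_full = 2(0.509)/(1 + 0.509) = 0.6746
n = r_tgt(1 − r_full) / [r_full(1 − r_tgt)] = 0.841 × 0.3254 / (0.6746 × 0.159) ≈ 2.5514
Required items = 2.5514 × 16 = 40.82, so 41 items.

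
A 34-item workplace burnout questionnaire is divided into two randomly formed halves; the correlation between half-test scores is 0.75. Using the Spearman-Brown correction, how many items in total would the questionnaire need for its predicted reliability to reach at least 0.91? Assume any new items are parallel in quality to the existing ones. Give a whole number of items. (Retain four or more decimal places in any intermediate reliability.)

58

r_full = 2(0.75)/(1 + 0.75) = 0.8571
n = r_tgt(1 − r_full) / [r_full(1 − r_tgt)] = 0.91 × 0.1429 / (0.8571 × 0.09) ≈ 1.6858
Required items = 1.6858 × 34 = 57.32, so 58 items.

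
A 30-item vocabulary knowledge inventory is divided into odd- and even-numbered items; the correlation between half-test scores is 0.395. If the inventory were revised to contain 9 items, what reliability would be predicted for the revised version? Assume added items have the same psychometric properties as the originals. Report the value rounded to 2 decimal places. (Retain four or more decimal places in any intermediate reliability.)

Spearman-Brown correction (n = 2): r_full = 2·0.395/(1 + 0.395) = 0.5663
Then adjust to 9 items: n = 9/30 = 0.3000
r_new = n·r_full / (1 + (n − 1)·r_full) = 0.1699 / 0.6036 ≈ 0.2815

0.28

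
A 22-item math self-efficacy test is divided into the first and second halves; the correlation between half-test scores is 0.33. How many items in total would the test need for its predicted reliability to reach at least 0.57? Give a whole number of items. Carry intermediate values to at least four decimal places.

Corrected full-test reliability: r_full = 2 × 0.33 / (1 + 0.33) ≈ 0.4962
n = r_tgt(1 − r_full) / [r_full(1 − r_tgt)] = 0.57 × 0.5038 / (0.4962 × 0.43) ≈ 1.3459
Items = 1.3459 × 22 ≈ 29.61 → 30

30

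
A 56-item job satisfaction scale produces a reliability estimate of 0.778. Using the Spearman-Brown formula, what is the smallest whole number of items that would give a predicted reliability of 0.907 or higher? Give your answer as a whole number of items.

Spearman-Brown solved for the length factor n:
n = r*(1 − r) / [ r (1 − r*) ]
n = [0.907 × 0.222] / [0.778 × 0.093]
  = 0.201354 / 0.072354 = 2.7829
2.7829 × 56 = 155.84 → 156 items

156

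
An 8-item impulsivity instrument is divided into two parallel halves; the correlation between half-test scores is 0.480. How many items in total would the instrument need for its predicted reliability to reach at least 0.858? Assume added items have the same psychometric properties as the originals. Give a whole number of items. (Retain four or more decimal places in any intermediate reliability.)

Corrected full-test reliability: r_full = 2 × 0.480 / (1 + 0.480) ≈ 0.6486
n = r_tgt(1 − r_full) / [r_full(1 − r_tgt)] = 0.858 × 0.3514 / (0.6486 × 0.142) ≈ 3.2736
Required items = 3.2736 × 8 = 26.19, so 27 items.

27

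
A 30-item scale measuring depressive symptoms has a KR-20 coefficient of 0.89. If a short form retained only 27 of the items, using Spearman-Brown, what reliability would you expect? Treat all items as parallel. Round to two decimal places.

Length ratio n = 27/30 = 0.9
r_new = (0.9 × 0.89) / (1 + (0.9 − 1) × 0.89)
r_new = 0.8010 / 0.9110 ≈ 0.8793

0.88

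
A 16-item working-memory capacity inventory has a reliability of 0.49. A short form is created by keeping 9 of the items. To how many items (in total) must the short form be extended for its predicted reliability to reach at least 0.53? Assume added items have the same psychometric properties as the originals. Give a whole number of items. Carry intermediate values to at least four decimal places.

First, r for the 9-item form: n = 9/16 = 0.5625, so r_9 = 0.5625·0.49/(1 + (0.5625 − 1)·0.49) = 0.3508
Length factor from the short form to reach 0.53: n' = 0.53(1 − 0.3508) / [0.3508(1 − 0.53)] ≈ 2.0869
Items = 2.0869 × 9 ≈ 18.78 → 19

19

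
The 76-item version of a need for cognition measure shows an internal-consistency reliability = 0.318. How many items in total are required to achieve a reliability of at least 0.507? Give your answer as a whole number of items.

168

n = 0.507 × (1 − 0.318) / [ 0.318 × (1 − 0.507) ]
n = 0.345774 / 0.156774 ≈ 2.2056
So the test needs 2.2056 × 76 ≈ 167.63 items; rounding up, 168.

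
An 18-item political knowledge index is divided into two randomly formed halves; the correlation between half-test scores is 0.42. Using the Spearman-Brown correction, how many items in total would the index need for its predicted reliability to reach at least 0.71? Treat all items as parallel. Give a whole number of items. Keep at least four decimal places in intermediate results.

31

r_full = 2(0.42)/(1 + 0.42) = 0.5915
Solve Spearman-Brown for n: n = 0.71(1 − 0.5915) / [0.5915(1 − 0.71)] = 1.6908
Items = 1.6908 × 18 ≈ 30.43 → 31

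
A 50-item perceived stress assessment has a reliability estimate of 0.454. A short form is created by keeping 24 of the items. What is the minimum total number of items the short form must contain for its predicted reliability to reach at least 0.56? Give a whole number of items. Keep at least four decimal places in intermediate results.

Short-form reliability: n = 24/50 = 0.4800; r_24 = n·r/(1+(n−1)r) ≈ 0.2853
Then solve for n' with r_old = 0.2853, r_target = 0.56: n' = 0.56(1 − 0.2853)/[0.2853(1 − 0.56)] = 3.1883
Items = 3.1883 × 24 ≈ 76.52 → 77

77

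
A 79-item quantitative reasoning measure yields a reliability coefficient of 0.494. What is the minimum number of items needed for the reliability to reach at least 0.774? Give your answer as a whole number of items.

278

n = 0.774 × (1 − 0.494) / [ 0.494 × (1 − 0.774) ]
n = 0.391644 / 0.111644 ≈ 3.5080
3.5080 × 79 = 277.13 → 278 items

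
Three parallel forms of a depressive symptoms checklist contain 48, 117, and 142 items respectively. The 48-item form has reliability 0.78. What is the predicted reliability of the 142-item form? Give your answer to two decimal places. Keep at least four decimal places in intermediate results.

0.91

The 117-item form is not needed; work directly from the 48-item form with n = 142/48 = 2.9583.
r_{142} = n·r / (1 + (n − 1)·r) = 2.3075 / 2.5275 ≈ 0.9130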